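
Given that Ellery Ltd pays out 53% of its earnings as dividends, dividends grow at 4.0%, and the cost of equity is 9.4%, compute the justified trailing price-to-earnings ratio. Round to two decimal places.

Justified trailing P/E = b(1+g)/(r−g) = 0.53×(1+0.04)/(0.094−0.04) = 10.2074

10.21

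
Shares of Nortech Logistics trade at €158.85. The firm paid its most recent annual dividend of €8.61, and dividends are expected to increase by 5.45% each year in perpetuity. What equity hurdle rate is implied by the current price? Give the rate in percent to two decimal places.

Rearranging the constant-growth DDM: r = D₁/P₀ + g.
D₁ = 8.61 × (1 + 0.0545) = 9.0792.
r = 9.0792 / 158.85 + 0.0545 = 0.05716 + 0.0545 = 0.11166

11.17%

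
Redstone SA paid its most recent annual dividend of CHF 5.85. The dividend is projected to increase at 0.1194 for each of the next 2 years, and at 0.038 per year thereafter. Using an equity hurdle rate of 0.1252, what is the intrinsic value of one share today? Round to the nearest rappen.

Two-stage DDM. Project D₁…D_2 at 0.1194, terminal growth 0.038, discount at r = 0.1252.
D_1 = 6.5485
D_2 = 7.3304
Terminal value at t=2: TV = D_3/(r−g) = 7.6089/(0.1252−0.038) = 87.2584
P₀ = 6.5485/(1+0.1252)^1 + 7.3304/(1+0.1252)^2 + 87.2584/(1+0.1252)^2 = 80.5301

CHF 80.53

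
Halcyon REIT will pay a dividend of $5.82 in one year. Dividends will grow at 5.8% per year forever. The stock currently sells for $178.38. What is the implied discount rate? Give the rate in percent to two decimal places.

Rearranging the constant-growth DDM: r = D₁/P₀ + g.
r = 5.8200 / 178.38 + 0.058 = 0.03263 + 0.058 = 0.09063

9.06%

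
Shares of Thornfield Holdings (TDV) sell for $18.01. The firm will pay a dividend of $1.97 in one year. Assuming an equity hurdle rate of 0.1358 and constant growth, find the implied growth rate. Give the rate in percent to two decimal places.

2.64%

From P₀ = D₁/(r − g), the implied growth is g = r − D₁/P₀.
g = 0.1358 − 1.97/18.01 = 0.1358 − 0.10938 = 0.02642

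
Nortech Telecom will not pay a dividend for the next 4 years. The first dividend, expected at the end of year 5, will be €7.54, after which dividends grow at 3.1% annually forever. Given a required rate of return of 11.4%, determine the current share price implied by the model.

€58.99

Deferred-dividend DDM. At t=4 the remaining stream is a growing perpetuity with first payment D_5 = 7.54.
V_4 = D_5/(r−g) = 7.54/(0.114−0.031) = 90.8434
P₀ = V_4/(1+r)^4 = 90.8434/(1+0.114)^4 = 58.9865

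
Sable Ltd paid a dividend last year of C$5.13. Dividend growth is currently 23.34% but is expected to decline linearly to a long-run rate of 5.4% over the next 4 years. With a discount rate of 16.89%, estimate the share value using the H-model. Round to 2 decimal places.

H-model: P₀ = D₀[(1+g_L) + H(g_S−g_L)]/(r−g_L), with H = 4/2 = 2.
P₀ = 5.13 × [(1+0.054) + 2×(0.2334−0.054)] / (0.1689−0.054)
   = 5.13 × 1.4128 / 0.1149 = 63.0780

C$63.08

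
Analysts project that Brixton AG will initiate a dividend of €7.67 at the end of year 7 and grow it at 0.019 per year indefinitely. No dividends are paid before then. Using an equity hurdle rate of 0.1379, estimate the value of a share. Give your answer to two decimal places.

Deferred-dividend DDM. At t=6 the remaining stream is a growing perpetuity with first payment D_7 = 7.67.
V_6 = D_7/(r−g) = 7.67/(0.1379−0.019) = 64.5080
P₀ = V_6/(1+r)^6 = 64.5080/(1+0.1379)^6 = 29.7159

€29.72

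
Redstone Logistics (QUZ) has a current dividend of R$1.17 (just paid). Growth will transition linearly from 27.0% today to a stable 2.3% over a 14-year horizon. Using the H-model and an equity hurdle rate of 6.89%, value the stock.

R$70.15

H-model: P₀ = D₀[(1+g_L) + H(g_S−g_L)]/(r−g_L), with H = 14/2 = 7.
P₀ = 1.17 × [(1+0.023) + 7×(0.27−0.023)] / (0.0689−0.023)
   = 1.17 × 2.7520 / 0.0459 = 70.1490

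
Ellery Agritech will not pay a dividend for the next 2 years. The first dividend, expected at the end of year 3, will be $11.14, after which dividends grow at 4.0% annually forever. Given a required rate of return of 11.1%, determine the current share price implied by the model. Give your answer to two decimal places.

Deferred-dividend DDM. At t=2 the remaining stream is a growing perpetuity with first payment D_3 = 11.14.
V_2 = D_3/(r−g) = 11.14/(0.111−0.04) = 156.9014
P₀ = V_2/(1+r)^2 = 156.9014/(1+0.111)^2 = 127.1156

$127.12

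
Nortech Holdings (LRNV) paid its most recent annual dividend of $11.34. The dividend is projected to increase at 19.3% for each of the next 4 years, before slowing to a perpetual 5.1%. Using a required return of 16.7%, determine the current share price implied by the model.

Two-stage DDM. Project D₁…D_4 at 0.193, terminal growth 0.051, discount at r = 0.167.
D_1 = 13.5286
D_2 = 16.1396
D_3 = 19.2546
D_4 = 22.9707
Terminal value at t=4: TV = D_5/(r−g) = 24.1422/(0.167−0.051) = 208.1228
P₀ = 13.5286/(1+0.167)^1 + 16.1396/(1+0.167)^2 + 19.2546/(1+0.167)^3 + 22.9707/(1+0.167)^4 + 208.1228/(1+0.167)^4 = 160.1546

$160.15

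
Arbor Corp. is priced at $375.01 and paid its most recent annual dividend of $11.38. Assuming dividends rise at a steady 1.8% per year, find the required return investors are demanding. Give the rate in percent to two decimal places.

4.89%

Rearranging the constant-growth DDM: r = D₁/P₀ + g.
D₁ = 11.38 × (1 + 0.018) = 11.5848.
r = 11.5848 / 375.01 + 0.018 = 0.03089 + 0.018 = 0.04889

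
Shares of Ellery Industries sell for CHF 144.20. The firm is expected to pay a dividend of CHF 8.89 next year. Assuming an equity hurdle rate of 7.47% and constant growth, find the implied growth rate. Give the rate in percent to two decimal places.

From P₀ = D₁/(r − g), the implied growth is g = r − D₁/P₀.
g = 0.0747 − 8.89/144.20 = 0.0747 − 0.06165 = 0.01305

1.30%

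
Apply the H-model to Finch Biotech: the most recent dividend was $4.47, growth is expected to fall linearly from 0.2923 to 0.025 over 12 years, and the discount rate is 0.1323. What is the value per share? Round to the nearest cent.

H-model: P₀ = D₀[(1+g_L) + H(g_S−g_L)]/(r−g_L), with H = 12/2 = 6.
P₀ = 4.47 × [(1+0.025) + 6×(0.2923−0.025)] / (0.1323−0.025)
   = 4.47 × 2.6288 / 0.1073 = 109.5129

$109.51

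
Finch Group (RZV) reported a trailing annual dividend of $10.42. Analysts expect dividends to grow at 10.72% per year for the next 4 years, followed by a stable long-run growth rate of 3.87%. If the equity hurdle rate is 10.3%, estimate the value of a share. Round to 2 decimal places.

$212.98

Two-stage DDM. Project D₁…D_4 at 0.1072, terminal growth 0.0387, discount at r = 0.103.
D_1 = 11.5370
D_2 = 12.7738
D_3 = 14.1431
D_4 = 15.6593
Terminal value at t=4: TV = D_5/(r−g) = 16.2653/(0.103−0.0387) = 252.9596
P₀ = 11.5370/(1+0.103)^1 + 12.7738/(1+0.103)^2 + 14.1431/(1+0.103)^3 + 15.6593/(1+0.103)^4 + 252.9596/(1+0.103)^4 = 212.9811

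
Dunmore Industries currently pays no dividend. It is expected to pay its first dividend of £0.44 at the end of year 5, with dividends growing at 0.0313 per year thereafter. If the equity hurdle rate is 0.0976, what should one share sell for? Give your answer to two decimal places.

£4.57

Deferred-dividend DDM. At t=4 the remaining stream is a growing perpetuity with first payment D_5 = 0.44.
V_4 = D_5/(r−g) = 0.44/(0.0976−0.0313) = 6.6365
P₀ = V_4/(1+r)^4 = 6.6365/(1+0.0976)^4 = 4.5726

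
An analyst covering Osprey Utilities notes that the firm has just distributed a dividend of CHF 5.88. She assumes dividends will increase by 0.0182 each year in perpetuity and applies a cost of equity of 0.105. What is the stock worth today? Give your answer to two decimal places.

Gordon growth model: P₀ = D₁/(r − g). D₁ = 5.88 × (1 + 0.0182) = 5.9870.
P₀ = 5.9870 / (0.105 − 0.0182) = 5.9870 / 0.0868 = 68.9748

CHF 68.97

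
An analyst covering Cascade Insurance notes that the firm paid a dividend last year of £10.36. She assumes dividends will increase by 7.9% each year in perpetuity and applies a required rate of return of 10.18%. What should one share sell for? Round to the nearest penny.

Gordon growth model: P₀ = D₁/(r − g). D₁ = 10.36 × (1 + 0.079) = 11.1784.
P₀ = 11.1784 / (0.1018 − 0.079) = 11.1784 / 0.0228 = 490.2825

£490.28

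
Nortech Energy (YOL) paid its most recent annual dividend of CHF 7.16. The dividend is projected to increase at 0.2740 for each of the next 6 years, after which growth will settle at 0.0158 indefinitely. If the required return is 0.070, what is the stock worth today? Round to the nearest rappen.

Two-stage DDM. Project D₁…D_6 at 0.274, terminal growth 0.0158, discount at r = 0.07.
D_1 = 9.1218
D_2 = 11.6212
D_3 = 14.8054
D_4 = 18.8621
D_5 = 24.0304
D_6 = 30.6147
Terminal value at t=6: TV = D_7/(r−g) = 31.0984/(0.07−0.0158) = 573.7709
P₀ = 9.1218/(1+0.07)^1 + 11.6212/(1+0.07)^2 + 14.8054/(1+0.07)^3 + 18.8621/(1+0.07)^4 + 24.0304/(1+0.07)^5 + 30.6147/(1+0.07)^6 + 573.7709/(1+0.07)^6 = 465.0119

CHF 465.01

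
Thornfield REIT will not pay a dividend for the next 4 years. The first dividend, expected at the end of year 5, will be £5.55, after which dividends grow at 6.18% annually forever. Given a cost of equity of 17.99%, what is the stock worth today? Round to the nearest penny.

Deferred-dividend DDM. At t=4 the remaining stream is a growing perpetuity with first payment D_5 = 5.55.
V_4 = D_5/(r−g) = 5.55/(0.1799−0.0618) = 46.9941
P₀ = V_4/(1+r)^4 = 46.9941/(1+0.1799)^4 = 24.2472

£24.25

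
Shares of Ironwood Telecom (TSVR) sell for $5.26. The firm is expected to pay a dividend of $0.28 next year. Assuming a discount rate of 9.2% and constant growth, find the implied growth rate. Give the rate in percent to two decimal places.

From P₀ = D₁/(r − g), the implied growth is g = r − D₁/P₀.
g = 0.092 − 0.28/5.26 = 0.092 − 0.05323 = 0.03877

3.88%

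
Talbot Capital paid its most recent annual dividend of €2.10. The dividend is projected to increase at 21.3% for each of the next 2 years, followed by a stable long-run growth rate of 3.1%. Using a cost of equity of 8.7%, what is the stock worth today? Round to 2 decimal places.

€53.10

Two-stage DDM. Project D₁…D_2 at 0.213, terminal growth 0.031, discount at r = 0.087.
D_1 = 2.5473
D_2 = 3.0899
Terminal value at t=2: TV = D_3/(r−g) = 3.1857/(0.087−0.031) = 56.8868
P₀ = 2.5473/(1+0.087)^1 + 3.0899/(1+0.087)^2 + 56.8868/(1+0.087)^2 = 53.1036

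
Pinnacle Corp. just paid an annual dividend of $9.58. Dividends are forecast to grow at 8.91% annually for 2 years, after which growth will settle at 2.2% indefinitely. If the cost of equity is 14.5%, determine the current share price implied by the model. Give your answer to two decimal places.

$89.80

Two-stage DDM. Project D₁…D_2 at 0.0891, terminal growth 0.022, discount at r = 0.145.
D_1 = 10.4336
D_2 = 11.3632
Terminal value at t=2: TV = D_3/(r−g) = 11.6132/(0.145−0.022) = 94.4163
P₀ = 10.4336/(1+0.145)^1 + 11.3632/(1+0.145)^2 + 94.4163/(1+0.145)^2 = 89.7969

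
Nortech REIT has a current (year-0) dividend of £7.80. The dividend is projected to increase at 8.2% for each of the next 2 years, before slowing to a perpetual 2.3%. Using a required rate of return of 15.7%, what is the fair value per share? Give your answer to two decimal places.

Two-stage DDM. Project D₁…D_2 at 0.082, terminal growth 0.023, discount at r = 0.157.
D_1 = 8.4396
D_2 = 9.1316
Terminal value at t=2: TV = D_3/(r−g) = 9.3417/(0.157−0.023) = 69.7140
P₀ = 8.4396/(1+0.157)^1 + 9.1316/(1+0.157)^2 + 69.7140/(1+0.157)^2 = 66.1938

£66.19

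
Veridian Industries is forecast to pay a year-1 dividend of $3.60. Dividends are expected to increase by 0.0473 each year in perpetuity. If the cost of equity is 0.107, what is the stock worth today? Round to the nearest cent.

$60.30

Gordon growth model: P₀ = D₁/(r − g), with D₁ = 3.60 given directly.
P₀ = 3.6000 / (0.107 − 0.0473) = 3.6000 / 0.0597 = 60.3015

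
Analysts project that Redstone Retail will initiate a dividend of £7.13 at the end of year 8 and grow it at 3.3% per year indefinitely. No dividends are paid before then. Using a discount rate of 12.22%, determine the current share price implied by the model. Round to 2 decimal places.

£35.66

Deferred-dividend DDM. At t=7 the remaining stream is a growing perpetuity with first payment D_8 = 7.13.
V_7 = D_8/(r−g) = 7.13/(0.1222−0.033) = 79.9327
P₀ = V_7/(1+r)^7 = 79.9327/(1+0.1222)^7 = 35.6642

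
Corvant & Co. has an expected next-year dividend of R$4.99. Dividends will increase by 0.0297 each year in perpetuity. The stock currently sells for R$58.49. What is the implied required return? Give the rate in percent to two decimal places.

11.50%

Rearranging the constant-growth DDM: r = D₁/P₀ + g.
r = 4.9900 / 58.49 + 0.0297 = 0.08531 + 0.0297 = 0.11501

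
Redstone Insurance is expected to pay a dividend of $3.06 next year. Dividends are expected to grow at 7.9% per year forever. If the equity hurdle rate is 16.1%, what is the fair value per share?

$37.32

Gordon growth model: P₀ = D₁/(r − g), with D₁ = 3.06 given directly.
P₀ = 3.0600 / (0.161 − 0.079) = 3.0600 / 0.082 = 37.3171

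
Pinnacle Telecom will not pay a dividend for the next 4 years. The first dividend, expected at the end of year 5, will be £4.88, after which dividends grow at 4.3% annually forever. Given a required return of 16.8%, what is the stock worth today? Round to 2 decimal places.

Deferred-dividend DDM. At t=4 the remaining stream is a growing perpetuity with first payment D_5 = 4.88.
V_4 = D_5/(r−g) = 4.88/(0.168−0.043) = 39.0400
P₀ = V_4/(1+r)^4 = 39.0400/(1+0.168)^4 = 20.9768

£20.98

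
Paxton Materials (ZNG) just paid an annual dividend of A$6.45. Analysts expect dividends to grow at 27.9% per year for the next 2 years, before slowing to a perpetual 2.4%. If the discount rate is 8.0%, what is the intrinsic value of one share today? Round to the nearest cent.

Two-stage DDM. Project D₁…D_2 at 0.279, terminal growth 0.024, discount at r = 0.08.
D_1 = 8.2495
D_2 = 10.5512
Terminal value at t=2: TV = D_3/(r−g) = 10.8044/(0.08−0.024) = 192.9358
P₀ = 8.2495/(1+0.08)^1 + 10.5512/(1+0.08)^2 + 192.9358/(1+0.08)^2 = 182.0957

A$182.10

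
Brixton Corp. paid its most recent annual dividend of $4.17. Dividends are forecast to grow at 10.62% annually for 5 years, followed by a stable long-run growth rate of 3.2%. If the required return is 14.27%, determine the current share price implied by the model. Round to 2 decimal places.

$51.99

Two-stage DDM. Project D₁…D_5 at 0.1062, terminal growth 0.032, discount at r = 0.1427.
D_1 = 4.6129
D_2 = 5.1027
D_3 = 5.6446
D_4 = 6.2441
D_5 = 6.9072
Terminal value at t=5: TV = D_6/(r−g) = 7.1283/(0.1427−0.032) = 64.3927
P₀ = 4.6129/(1+0.1427)^1 + 5.1027/(1+0.1427)^2 + 5.6446/(1+0.1427)^3 + 6.2441/(1+0.1427)^4 + 6.9072/(1+0.1427)^5 + 64.3927/(1+0.1427)^5 = 51.9854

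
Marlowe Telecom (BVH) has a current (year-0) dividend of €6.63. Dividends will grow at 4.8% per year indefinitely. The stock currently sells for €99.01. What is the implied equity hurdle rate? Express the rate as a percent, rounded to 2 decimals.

Rearranging the constant-growth DDM: r = D₁/P₀ + g.
D₁ = 6.63 × (1 + 0.048) = 6.9482.
r = 6.9482 / 99.01 + 0.048 = 0.07018 + 0.048 = 0.11818

11.82%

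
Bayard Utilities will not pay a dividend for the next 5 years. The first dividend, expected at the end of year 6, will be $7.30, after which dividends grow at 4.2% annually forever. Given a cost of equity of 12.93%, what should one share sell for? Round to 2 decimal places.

Deferred-dividend DDM. At t=5 the remaining stream is a growing perpetuity with first payment D_6 = 7.30.
V_5 = D_6/(r−g) = 7.30/(0.1293−0.042) = 83.6197
P₀ = V_5/(1+r)^5 = 83.6197/(1+0.1293)^5 = 45.5263

$45.53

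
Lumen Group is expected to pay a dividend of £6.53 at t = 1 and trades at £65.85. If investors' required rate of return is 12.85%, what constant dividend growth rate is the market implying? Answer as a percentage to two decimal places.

2.93%

From P₀ = D₁/(r − g), the implied growth is g = r − D₁/P₀.
g = 0.1285 − 6.53/65.85 = 0.1285 − 0.09916 = 0.02934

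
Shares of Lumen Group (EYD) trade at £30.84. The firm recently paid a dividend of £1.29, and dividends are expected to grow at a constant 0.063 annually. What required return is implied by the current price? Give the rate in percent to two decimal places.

10.75%

Rearranging the constant-growth DDM: r = D₁/P₀ + g.
D₁ = 1.29 × (1 + 0.063) = 1.3713.
r = 1.3713 / 30.84 + 0.063 = 0.04446 + 0.063 = 0.10746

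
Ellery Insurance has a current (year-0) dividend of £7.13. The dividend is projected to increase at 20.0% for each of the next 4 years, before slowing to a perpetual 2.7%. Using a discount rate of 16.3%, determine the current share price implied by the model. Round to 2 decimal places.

Two-stage DDM. Project D₁…D_4 at 0.2, terminal growth 0.027, discount at r = 0.163.
D_1 = 8.5560
D_2 = 10.2672
D_3 = 12.3206
D_4 = 14.7848
Terminal value at t=4: TV = D_5/(r−g) = 15.1840/(0.163−0.027) = 111.6467
P₀ = 8.5560/(1+0.163)^1 + 10.2672/(1+0.163)^2 + 12.3206/(1+0.163)^3 + 14.7848/(1+0.163)^4 + 111.6467/(1+0.163)^4 = 91.8894

£91.89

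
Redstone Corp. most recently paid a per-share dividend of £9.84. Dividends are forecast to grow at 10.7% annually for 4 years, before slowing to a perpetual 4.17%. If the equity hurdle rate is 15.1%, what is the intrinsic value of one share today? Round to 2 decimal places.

Two-stage DDM. Project D₁…D_4 at 0.107, terminal growth 0.0417, discount at r = 0.151.
D_1 = 10.8929
D_2 = 12.0584
D_3 = 13.3487
D_4 = 14.7770
Terminal value at t=4: TV = D_5/(r−g) = 15.3932/(0.151−0.0417) = 140.8342
P₀ = 10.8929/(1+0.151)^1 + 12.0584/(1+0.151)^2 + 13.3487/(1+0.151)^3 + 14.7770/(1+0.151)^4 + 140.8342/(1+0.151)^4 = 115.9824

£115.98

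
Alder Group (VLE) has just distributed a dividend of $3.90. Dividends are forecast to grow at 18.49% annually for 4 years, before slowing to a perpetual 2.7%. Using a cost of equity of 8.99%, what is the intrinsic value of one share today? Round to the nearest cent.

Two-stage DDM. Project D₁…D_4 at 0.1849, terminal growth 0.027, discount at r = 0.0899.
D_1 = 4.6211
D_2 = 5.4756
D_3 = 6.4880
D_4 = 7.6876
Terminal value at t=4: TV = D_5/(r−g) = 7.8952/(0.0899−0.027) = 125.5195
P₀ = 4.6211/(1+0.0899)^1 + 5.4756/(1+0.0899)^2 + 6.4880/(1+0.0899)^3 + 7.6876/(1+0.0899)^4 + 125.5195/(1+0.0899)^4 = 108.2627

$108.26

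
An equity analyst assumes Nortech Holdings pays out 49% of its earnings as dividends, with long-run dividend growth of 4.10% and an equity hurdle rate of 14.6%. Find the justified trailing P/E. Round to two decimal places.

4.86

Justified trailing P/E = b(1+g)/(r−g) = 0.49×(1+0.041)/(0.146−0.041) = 4.8580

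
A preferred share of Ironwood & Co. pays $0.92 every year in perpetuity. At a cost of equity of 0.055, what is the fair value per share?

Zero-growth DDM (perpetuity): P₀ = D/r = 0.92 / 0.055 = 16.7273

$16.73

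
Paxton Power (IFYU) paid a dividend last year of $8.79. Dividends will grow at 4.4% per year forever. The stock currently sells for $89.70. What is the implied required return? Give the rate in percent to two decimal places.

14.63%

Rearranging the constant-growth DDM: r = D₁/P₀ + g.
D₁ = 8.79 × (1 + 0.044) = 9.1768.
r = 9.1768 / 89.70 + 0.044 = 0.10231 + 0.044 = 0.14631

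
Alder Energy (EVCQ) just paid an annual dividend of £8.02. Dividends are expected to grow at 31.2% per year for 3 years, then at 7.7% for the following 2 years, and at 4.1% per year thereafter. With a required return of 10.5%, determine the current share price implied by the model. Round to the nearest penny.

Three-stage DDM. Project D₁…D_5; terminal Gordon value at t=5 with g = 0.041; discount at r = 0.105.
D_1 = 10.5222
D_2 = 13.8052
D_3 = 18.1124
D_4 = 19.5070
D_5 = 21.0091
TV_5 = 21.8705/(0.105−0.041) = 341.7260
P₀ = Σ Dₜ/(1+r)ᵗ + TV_5/(1+r)^5 = 267.5171

£267.52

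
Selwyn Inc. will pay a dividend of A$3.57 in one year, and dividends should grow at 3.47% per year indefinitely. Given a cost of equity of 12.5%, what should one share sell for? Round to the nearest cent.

Gordon growth model: P₀ = D₁/(r − g), with D₁ = 3.57 given directly.
P₀ = 3.5700 / (0.125 − 0.0347) = 3.5700 / 0.0903 = 39.5349

A$39.53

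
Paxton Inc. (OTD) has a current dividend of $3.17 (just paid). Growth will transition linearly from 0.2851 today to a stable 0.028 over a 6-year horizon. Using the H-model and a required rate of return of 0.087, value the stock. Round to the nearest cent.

$96.67

H-model: P₀ = D₀[(1+g_L) + H(g_S−g_L)]/(r−g_L), with H = 6/2 = 3.
P₀ = 3.17 × [(1+0.028) + 3×(0.2851−0.028)] / (0.087−0.028)
   = 3.17 × 1.7993 / 0.059 = 96.6743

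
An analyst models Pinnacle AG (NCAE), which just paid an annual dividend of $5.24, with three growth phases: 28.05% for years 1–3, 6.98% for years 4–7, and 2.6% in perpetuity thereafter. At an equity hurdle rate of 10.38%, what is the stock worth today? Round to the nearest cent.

$146.79

Three-stage DDM. Project D₁…D_7; terminal Gordon value at t=7 with g = 0.026; discount at r = 0.1038.
D_1 = 6.7098
D_2 = 8.5919
D_3 = 11.0020
D_4 = 11.7699
D_5 = 12.5914
D_6 = 13.4703
D_7 = 14.4105
TV_7 = 14.7852/(0.1038−0.026) = 190.0414
P₀ = Σ Dₜ/(1+r)ᵗ + TV_7/(1+r)^7 = 146.7869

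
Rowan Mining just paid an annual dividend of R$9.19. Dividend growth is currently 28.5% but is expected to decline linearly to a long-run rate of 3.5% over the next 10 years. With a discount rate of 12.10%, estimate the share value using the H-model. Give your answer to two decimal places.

R$244.18

H-model: P₀ = D₀[(1+g_L) + H(g_S−g_L)]/(r−g_L), with H = 10/2 = 5.
P₀ = 9.19 × [(1+0.035) + 5×(0.285−0.035)] / (0.121−0.035)
   = 9.19 × 2.2850 / 0.086 = 244.1762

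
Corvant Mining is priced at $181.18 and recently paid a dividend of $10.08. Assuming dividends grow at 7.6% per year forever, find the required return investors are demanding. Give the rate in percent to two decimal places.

Rearranging the constant-growth DDM: r = D₁/P₀ + g.
D₁ = 10.08 × (1 + 0.076) = 10.8461.
r = 10.8461 / 181.18 + 0.076 = 0.05986 + 0.076 = 0.13586

13.59%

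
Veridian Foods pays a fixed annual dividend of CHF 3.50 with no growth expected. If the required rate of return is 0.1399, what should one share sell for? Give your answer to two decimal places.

Zero-growth DDM (perpetuity): P₀ = D/r = 3.50 / 0.1399 = 25.0179

CHF 25.02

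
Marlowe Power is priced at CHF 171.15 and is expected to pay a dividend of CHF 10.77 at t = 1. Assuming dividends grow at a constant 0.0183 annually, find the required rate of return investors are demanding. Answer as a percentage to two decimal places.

8.12%

Rearranging the constant-growth DDM: r = D₁/P₀ + g.
r = 10.7700 / 171.15 + 0.0183 = 0.06293 + 0.0183 = 0.08123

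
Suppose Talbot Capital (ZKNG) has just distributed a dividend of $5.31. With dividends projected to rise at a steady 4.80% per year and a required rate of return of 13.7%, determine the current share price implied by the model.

$62.53

Gordon growth model: P₀ = D₁/(r − g). D₁ = 5.31 × (1 + 0.048) = 5.5649.
P₀ = 5.5649 / (0.137 − 0.048) = 5.5649 / 0.089 = 62.5267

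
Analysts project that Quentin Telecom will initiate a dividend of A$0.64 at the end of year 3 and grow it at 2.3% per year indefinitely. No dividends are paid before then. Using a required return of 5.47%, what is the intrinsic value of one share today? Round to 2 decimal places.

A$18.15

Deferred-dividend DDM. At t=2 the remaining stream is a growing perpetuity with first payment D_3 = 0.64.
V_2 = D_3/(r−g) = 0.64/(0.0547−0.023) = 20.1893
P₀ = V_2/(1+r)^2 = 20.1893/(1+0.0547)^2 = 18.1494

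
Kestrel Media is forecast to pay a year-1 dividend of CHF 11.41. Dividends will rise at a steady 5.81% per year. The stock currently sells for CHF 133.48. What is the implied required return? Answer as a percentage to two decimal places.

Rearranging the constant-growth DDM: r = D₁/P₀ + g.
r = 11.4100 / 133.48 + 0.0581 = 0.08548 + 0.0581 = 0.14358

14.36%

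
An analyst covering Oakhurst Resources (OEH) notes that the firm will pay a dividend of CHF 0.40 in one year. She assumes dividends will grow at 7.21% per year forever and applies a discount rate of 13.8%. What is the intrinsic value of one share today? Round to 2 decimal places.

CHF 6.07

Gordon growth model: P₀ = D₁/(r − g), with D₁ = 0.40 given directly.
P₀ = 0.4000 / (0.138 − 0.0721) = 0.4000 / 0.0659 = 6.0698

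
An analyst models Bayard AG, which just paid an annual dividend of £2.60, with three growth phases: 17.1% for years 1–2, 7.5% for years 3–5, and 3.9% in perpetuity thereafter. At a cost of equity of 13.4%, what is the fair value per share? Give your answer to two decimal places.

Three-stage DDM. Project D₁…D_5; terminal Gordon value at t=5 with g = 0.039; discount at r = 0.134.
D_1 = 3.0446
D_2 = 3.5652
D_3 = 3.8326
D_4 = 4.1201
D_5 = 4.4291
TV_5 = 4.6018/(0.134−0.039) = 48.4400
P₀ = Σ Dₜ/(1+r)ᵗ + TV_5/(1+r)^5 = 38.7696

£38.77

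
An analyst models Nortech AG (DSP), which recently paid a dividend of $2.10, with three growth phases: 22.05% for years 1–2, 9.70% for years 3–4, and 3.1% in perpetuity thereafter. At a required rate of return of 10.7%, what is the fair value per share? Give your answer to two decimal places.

Three-stage DDM. Project D₁…D_4; terminal Gordon value at t=4 with g = 0.031; discount at r = 0.107.
D_1 = 2.5631
D_2 = 3.1282
D_3 = 3.4316
D_4 = 3.7645
TV_4 = 3.8812/(0.107−0.031) = 51.0685
P₀ = Σ Dₜ/(1+r)ᵗ + TV_4/(1+r)^4 = 43.9110

$43.91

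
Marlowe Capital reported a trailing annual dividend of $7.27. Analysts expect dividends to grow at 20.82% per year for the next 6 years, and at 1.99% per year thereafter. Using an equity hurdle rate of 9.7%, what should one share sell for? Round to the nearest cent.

$233.64

Two-stage DDM. Project D₁…D_6 at 0.2082, terminal growth 0.0199, discount at r = 0.097.
D_1 = 8.7836
D_2 = 10.6124
D_3 = 12.8219
D_4 = 15.4914
D_5 = 18.7167
D_6 = 22.6135
Terminal value at t=6: TV = D_7/(r−g) = 23.0635/(0.097−0.0199) = 299.1373
P₀ = 8.7836/(1+0.097)^1 + 10.6124/(1+0.097)^2 + 12.8219/(1+0.097)^3 + 15.4914/(1+0.097)^4 + 18.7167/(1+0.097)^5 + 22.6135/(1+0.097)^6 + 299.1373/(1+0.097)^6 = 233.6369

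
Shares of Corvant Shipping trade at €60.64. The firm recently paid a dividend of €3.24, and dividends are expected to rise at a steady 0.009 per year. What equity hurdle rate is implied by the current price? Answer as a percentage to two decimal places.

6.29%

Rearranging the constant-growth DDM: r = D₁/P₀ + g.
D₁ = 3.24 × (1 + 0.009) = 3.2692.
r = 3.2692 / 60.64 + 0.009 = 0.05391 + 0.009 = 0.06291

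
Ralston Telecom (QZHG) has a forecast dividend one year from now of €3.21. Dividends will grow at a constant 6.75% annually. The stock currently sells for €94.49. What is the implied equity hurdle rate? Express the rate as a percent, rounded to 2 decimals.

Rearranging the constant-growth DDM: r = D₁/P₀ + g.
r = 3.2100 / 94.49 + 0.0675 = 0.03397 + 0.0675 = 0.10147

10.15%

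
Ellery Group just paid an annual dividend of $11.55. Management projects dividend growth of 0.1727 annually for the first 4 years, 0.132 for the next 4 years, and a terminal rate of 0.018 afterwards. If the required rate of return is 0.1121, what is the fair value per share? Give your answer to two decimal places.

Three-stage DDM. Project D₁…D_8; terminal Gordon value at t=8 with g = 0.018; discount at r = 0.1121.
D_1 = 13.5447
D_2 = 15.8839
D_3 = 18.6270
D_4 = 21.8439
D_5 = 24.7273
D_6 = 27.9913
D_7 = 31.6861
D_8 = 35.8687
TV_8 = 36.5143/(0.1121−0.018) = 388.0374
P₀ = Σ Dₜ/(1+r)ᵗ + TV_8/(1+r)^8 = 278.4240

$278.42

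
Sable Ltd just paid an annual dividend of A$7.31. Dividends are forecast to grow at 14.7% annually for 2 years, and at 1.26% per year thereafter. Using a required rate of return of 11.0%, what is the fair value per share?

A$96.51

Two-stage DDM. Project D₁…D_2 at 0.147, terminal growth 0.0126, discount at r = 0.11.
D_1 = 8.3846
D_2 = 9.6171
Terminal value at t=2: TV = D_3/(r−g) = 9.7383/(0.11−0.0126) = 99.9823
P₀ = 8.3846/(1+0.11)^1 + 9.6171/(1+0.11)^2 + 99.9823/(1+0.11)^2 = 96.5070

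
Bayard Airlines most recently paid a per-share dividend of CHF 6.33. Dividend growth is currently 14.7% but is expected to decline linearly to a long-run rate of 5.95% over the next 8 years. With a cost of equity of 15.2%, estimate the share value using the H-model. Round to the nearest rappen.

CHF 96.46

H-model: P₀ = D₀[(1+g_L) + H(g_S−g_L)]/(r−g_L), with H = 8/2 = 4.
P₀ = 6.33 × [(1+0.0595) + 4×(0.147−0.0595)] / (0.152−0.0595)
   = 6.33 × 1.4095 / 0.0925 = 96.4555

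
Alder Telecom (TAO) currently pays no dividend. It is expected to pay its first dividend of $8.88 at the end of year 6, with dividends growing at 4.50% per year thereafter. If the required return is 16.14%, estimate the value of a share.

Deferred-dividend DDM. At t=5 the remaining stream is a growing perpetuity with first payment D_6 = 8.88.
V_5 = D_6/(r−g) = 8.88/(0.1614−0.045) = 76.2887
P₀ = V_5/(1+r)^5 = 76.2887/(1+0.1614)^5 = 36.1036

$36.10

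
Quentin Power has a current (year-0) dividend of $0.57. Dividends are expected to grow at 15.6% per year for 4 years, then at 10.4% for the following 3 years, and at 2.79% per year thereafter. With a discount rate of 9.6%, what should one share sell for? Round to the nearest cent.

Three-stage DDM. Project D₁…D_7; terminal Gordon value at t=7 with g = 0.0279; discount at r = 0.096.
D_1 = 0.6589
D_2 = 0.7617
D_3 = 0.8805
D_4 = 1.0179
D_5 = 1.1238
D_6 = 1.2406
D_7 = 1.3697
TV_7 = 1.4079/(0.096−0.0279) = 20.6737
P₀ = Σ Dₜ/(1+r)ᵗ + TV_7/(1+r)^7 = 15.6399

$15.64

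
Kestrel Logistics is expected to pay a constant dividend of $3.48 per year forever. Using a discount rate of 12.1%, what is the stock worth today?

Zero-growth DDM (perpetuity): P₀ = D/r = 3.48 / 0.121 = 28.7603

$28.76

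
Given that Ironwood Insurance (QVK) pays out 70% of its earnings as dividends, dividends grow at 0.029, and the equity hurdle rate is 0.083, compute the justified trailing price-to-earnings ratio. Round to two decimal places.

Justified trailing P/E = b(1+g)/(r−g) = 0.70×(1+0.029)/(0.083−0.029) = 13.3389

13.34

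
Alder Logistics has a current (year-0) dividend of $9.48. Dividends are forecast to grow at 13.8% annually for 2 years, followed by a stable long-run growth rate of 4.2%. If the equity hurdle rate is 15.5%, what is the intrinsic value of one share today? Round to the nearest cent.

Two-stage DDM. Project D₁…D_2 at 0.138, terminal growth 0.042, discount at r = 0.155.
D_1 = 10.7882
D_2 = 12.2770
Terminal value at t=2: TV = D_3/(r−g) = 12.7927/(0.155−0.042) = 113.2093
P₀ = 10.7882/(1+0.155)^1 + 12.2770/(1+0.155)^2 + 113.2093/(1+0.155)^2 = 103.4064

$103.41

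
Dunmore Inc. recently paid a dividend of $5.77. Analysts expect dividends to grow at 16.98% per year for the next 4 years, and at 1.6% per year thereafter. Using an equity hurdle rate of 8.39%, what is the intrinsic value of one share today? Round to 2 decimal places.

$145.17

Two-stage DDM. Project D₁…D_4 at 0.1698, terminal growth 0.016, discount at r = 0.0839.
D_1 = 6.7497
D_2 = 7.8959
D_3 = 9.2366
D_4 = 10.8049
Terminal value at t=4: TV = D_5/(r−g) = 10.9778/(0.0839−0.016) = 161.6762
P₀ = 6.7497/(1+0.0839)^1 + 7.8959/(1+0.0839)^2 + 9.2366/(1+0.0839)^3 + 10.8049/(1+0.0839)^4 + 161.6762/(1+0.0839)^4 = 145.1655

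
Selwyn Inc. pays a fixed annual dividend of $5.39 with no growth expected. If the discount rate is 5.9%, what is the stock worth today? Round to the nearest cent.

$91.36

Zero-growth DDM (perpetuity): P₀ = D/r = 5.39 / 0.059 = 91.3559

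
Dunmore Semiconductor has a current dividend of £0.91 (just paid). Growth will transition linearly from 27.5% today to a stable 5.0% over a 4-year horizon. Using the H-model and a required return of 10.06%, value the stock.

£26.98

H-model: P₀ = D₀[(1+g_L) + H(g_S−g_L)]/(r−g_L), with H = 4/2 = 2.
P₀ = 0.91 × [(1+0.05) + 2×(0.275−0.05)] / (0.1006−0.05)
   = 0.91 × 1.5000 / 0.0506 = 26.9763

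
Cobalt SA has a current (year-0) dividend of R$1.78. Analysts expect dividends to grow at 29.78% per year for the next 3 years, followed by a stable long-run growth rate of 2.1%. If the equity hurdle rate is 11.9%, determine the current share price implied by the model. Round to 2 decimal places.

R$36.17

Two-stage DDM. Project D₁…D_3 at 0.2978, terminal growth 0.021, discount at r = 0.119.
D_1 = 2.3101
D_2 = 2.9980
D_3 = 3.8908
Terminal value at t=3: TV = D_4/(r−g) = 3.9725/(0.119−0.021) = 40.5362
P₀ = 2.3101/(1+0.119)^1 + 2.9980/(1+0.119)^2 + 3.8908/(1+0.119)^3 + 40.5362/(1+0.119)^3 = 36.1658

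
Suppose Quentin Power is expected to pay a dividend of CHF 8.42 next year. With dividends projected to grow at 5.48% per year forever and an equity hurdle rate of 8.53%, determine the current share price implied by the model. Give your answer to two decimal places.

CHF 276.07

Gordon growth model: P₀ = D₁/(r − g), with D₁ = 8.42 given directly.
P₀ = 8.4200 / (0.0853 − 0.0548) = 8.4200 / 0.0305 = 276.0656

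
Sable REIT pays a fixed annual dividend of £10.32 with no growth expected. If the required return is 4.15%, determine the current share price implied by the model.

Zero-growth DDM (perpetuity): P₀ = D/r = 10.32 / 0.0415 = 248.6747

£248.67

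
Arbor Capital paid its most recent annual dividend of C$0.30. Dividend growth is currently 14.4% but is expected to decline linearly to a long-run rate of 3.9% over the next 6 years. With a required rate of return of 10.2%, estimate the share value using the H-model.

C$6.45

H-model: P₀ = D₀[(1+g_L) + H(g_S−g_L)]/(r−g_L), with H = 6/2 = 3.
P₀ = 0.30 × [(1+0.039) + 3×(0.144−0.039)] / (0.102−0.039)
   = 0.30 × 1.3540 / 0.063 = 6.4476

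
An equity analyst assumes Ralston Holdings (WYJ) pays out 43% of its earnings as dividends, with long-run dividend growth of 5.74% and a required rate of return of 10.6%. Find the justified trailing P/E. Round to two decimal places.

9.36

Justified trailing P/E = b(1+g)/(r−g) = 0.43×(1+0.0574)/(0.106−0.0574) = 9.3556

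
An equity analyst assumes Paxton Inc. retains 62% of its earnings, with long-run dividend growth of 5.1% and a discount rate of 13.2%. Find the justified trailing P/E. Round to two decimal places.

Payout ratio b = 1 − 0.62 = 0.38.
Justified trailing P/E = b(1+g)/(r−g) = 0.38×(1+0.051)/(0.132−0.051) = 4.9306

4.93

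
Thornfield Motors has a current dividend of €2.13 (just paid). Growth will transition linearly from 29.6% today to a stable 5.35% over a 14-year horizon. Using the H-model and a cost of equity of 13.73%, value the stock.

€69.92

H-model: P₀ = D₀[(1+g_L) + H(g_S−g_L)]/(r−g_L), with H = 14/2 = 7.
P₀ = 2.13 × [(1+0.0535) + 7×(0.296−0.0535)] / (0.1373−0.0535)
   = 2.13 × 2.7510 / 0.0838 = 69.9240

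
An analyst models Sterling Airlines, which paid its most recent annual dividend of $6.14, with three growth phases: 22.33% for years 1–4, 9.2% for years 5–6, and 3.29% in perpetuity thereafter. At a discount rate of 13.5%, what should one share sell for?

$122.95

Three-stage DDM. Project D₁…D_6; terminal Gordon value at t=6 with g = 0.0329; discount at r = 0.135.
D_1 = 7.5111
D_2 = 9.1883
D_3 = 11.2400
D_4 = 13.7499
D_5 = 15.0149
D_6 = 16.3963
TV_6 = 16.9357/(0.135−0.0329) = 165.8739
P₀ = Σ Dₜ/(1+r)ᵗ + TV_6/(1+r)^6 = 122.9537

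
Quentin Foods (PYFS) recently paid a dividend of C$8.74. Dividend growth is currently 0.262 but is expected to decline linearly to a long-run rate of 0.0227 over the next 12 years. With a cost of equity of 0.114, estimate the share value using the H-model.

C$235.35

H-model: P₀ = D₀[(1+g_L) + H(g_S−g_L)]/(r−g_L), with H = 12/2 = 6.
P₀ = 8.74 × [(1+0.0227) + 6×(0.262−0.0227)] / (0.114−0.0227)
   = 8.74 × 2.4585 / 0.0913 = 235.3482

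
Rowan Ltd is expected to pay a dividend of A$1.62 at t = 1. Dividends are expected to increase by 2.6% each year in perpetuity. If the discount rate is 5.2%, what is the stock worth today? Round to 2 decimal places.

A$62.31

Gordon growth model: P₀ = D₁/(r − g), with D₁ = 1.62 given directly.
P₀ = 1.6200 / (0.052 − 0.026) = 1.6200 / 0.026 = 62.3077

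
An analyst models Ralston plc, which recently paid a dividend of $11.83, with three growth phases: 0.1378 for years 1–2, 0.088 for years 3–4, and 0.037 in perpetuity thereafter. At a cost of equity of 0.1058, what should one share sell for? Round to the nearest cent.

Three-stage DDM. Project D₁…D_4; terminal Gordon value at t=4 with g = 0.037; discount at r = 0.1058.
D_1 = 13.4602
D_2 = 15.3150
D_3 = 16.6627
D_4 = 18.1290
TV_4 = 18.7998/(0.1058−0.037) = 273.2529
P₀ = Σ Dₜ/(1+r)ᵗ + TV_4/(1+r)^4 = 231.8949

$231.89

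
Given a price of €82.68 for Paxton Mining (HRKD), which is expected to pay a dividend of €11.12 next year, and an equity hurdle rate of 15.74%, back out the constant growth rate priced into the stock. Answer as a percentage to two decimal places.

2.29%

From P₀ = D₁/(r − g), the implied growth is g = r − D₁/P₀.
g = 0.1574 − 11.12/82.68 = 0.1574 − 0.13449 = 0.02291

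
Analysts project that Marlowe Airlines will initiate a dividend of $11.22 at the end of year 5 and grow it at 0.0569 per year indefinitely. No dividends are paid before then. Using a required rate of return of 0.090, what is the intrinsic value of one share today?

$240.14

Deferred-dividend DDM. At t=4 the remaining stream is a growing perpetuity with first payment D_5 = 11.22.
V_4 = D_5/(r−g) = 11.22/(0.09−0.0569) = 338.9728
P₀ = V_4/(1+r)^4 = 338.9728/(1+0.09)^4 = 240.1369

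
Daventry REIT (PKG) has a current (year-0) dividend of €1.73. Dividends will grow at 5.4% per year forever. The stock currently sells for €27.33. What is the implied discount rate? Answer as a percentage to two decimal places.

12.07%

Rearranging the constant-growth DDM: r = D₁/P₀ + g.
D₁ = 1.73 × (1 + 0.054) = 1.8234.
r = 1.8234 / 27.33 + 0.054 = 0.06672 + 0.054 = 0.12072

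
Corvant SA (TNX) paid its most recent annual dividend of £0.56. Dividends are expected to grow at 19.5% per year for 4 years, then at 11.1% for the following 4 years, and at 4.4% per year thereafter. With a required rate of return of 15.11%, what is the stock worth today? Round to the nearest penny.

£10.35

Three-stage DDM. Project D₁…D_8; terminal Gordon value at t=8 with g = 0.044; discount at r = 0.1511.
D_1 = 0.6692
D_2 = 0.7997
D_3 = 0.9556
D_4 = 1.1420
D_5 = 1.2687
D_6 = 1.4096
D_7 = 1.5660
D_8 = 1.7399
TV_8 = 1.8164/(0.1511−0.044) = 16.9600
P₀ = Σ Dₜ/(1+r)ᵗ + TV_8/(1+r)^8 = 10.3468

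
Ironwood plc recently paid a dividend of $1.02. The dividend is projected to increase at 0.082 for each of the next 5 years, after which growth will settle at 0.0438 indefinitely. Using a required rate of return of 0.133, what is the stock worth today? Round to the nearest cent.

Two-stage DDM. Project D₁…D_5 at 0.082, terminal growth 0.0438, discount at r = 0.133.
D_1 = 1.1036
D_2 = 1.1941
D_3 = 1.2921
D_4 = 1.3980
D_5 = 1.5126
Terminal value at t=5: TV = D_6/(r−g) = 1.5789/(0.133−0.0438) = 17.7006
P₀ = 1.1036/(1+0.133)^1 + 1.1941/(1+0.133)^2 + 1.2921/(1+0.133)^3 + 1.3980/(1+0.133)^4 + 1.5126/(1+0.133)^5 + 17.7006/(1+0.133)^5 = 13.9319

$13.93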